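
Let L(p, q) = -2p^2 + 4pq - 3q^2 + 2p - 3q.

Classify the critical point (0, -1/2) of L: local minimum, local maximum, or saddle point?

local maximum

The Hessian of L is constant: H = [[-4, 4], [4, -6]].
det(H) = (-4)·(-6) − 4² = 8.
det(H) > 0 and tr(H) = -10 < 0, so H is negative definite and the point is a local maximum.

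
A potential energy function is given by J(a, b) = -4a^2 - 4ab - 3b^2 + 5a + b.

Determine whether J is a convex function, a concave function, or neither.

concave

J is quadratic, so its Hessian is the constant matrix H = [[-8, -4], [-4, -6]].
det(H) = 32, tr(H) = -14.
det(H) > 0 and tr(H) < 0, so H is negative definite everywhere: concave.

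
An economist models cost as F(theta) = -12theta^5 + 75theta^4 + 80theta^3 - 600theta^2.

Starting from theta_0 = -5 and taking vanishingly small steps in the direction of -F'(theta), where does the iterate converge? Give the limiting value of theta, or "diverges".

-2

F'(theta) = -60theta(theta - 5)(theta - 2)(theta + 2), so F'(-5) = -63000.
Gradient descent moves in the -F' direction, i.e. theta is increasing.
The nearest critical point in that direction is theta = -2, where F'' = 3360 > 0 (a local minimum). The iterate converges there.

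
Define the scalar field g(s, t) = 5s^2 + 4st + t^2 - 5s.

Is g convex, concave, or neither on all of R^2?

g is quadratic, so its Hessian is the constant matrix H = [[10, 4], [4, 2]].
det(H) = 4, tr(H) = 12.
det(H) > 0 and tr(H) > 0, so H is positive definite everywhere: convex.

convex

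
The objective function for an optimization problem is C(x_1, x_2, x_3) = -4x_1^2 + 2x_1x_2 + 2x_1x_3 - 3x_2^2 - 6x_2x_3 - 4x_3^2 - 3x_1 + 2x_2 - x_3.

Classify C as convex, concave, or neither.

C is quadratic, so its Hessian is the constant matrix H = [[-8, 2, 2], [2, -6, -6], [2, -6, -8]].
Leading principal minors: -8, 44, -88.
Signs alternate −, +, − ⇒ H ≺ 0 ⇒ concave.

concave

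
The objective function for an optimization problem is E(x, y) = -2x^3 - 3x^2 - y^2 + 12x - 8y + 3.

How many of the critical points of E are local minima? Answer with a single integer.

0

E separates as a function of x plus a function of y, so ∇E=0 decouples.
∂E/∂x = -6(x - 1)(x + 2) = 0 at x ∈ {-2, 1}; ∂E/∂y = -2(y + 4) = 0 at y ∈ {-4}.
The Hessian is diagonal: diag(E_xx, E_yy). Second derivatives: E_xx(-2)=18, E_xx(1)=-18; E_yy(-4)=-2.
Local minima occur where both diagonal entries positive: none. Count: 0.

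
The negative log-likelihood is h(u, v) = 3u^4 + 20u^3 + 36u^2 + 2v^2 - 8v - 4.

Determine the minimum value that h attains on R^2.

-12

h(u,v) separates as P(u) + Q(v) − 4, so its minimum is min P + min Q − 4.
P'(u) = 12u(u + 2)(u + 3) vanishes at u ∈ {-3, -2, 0}; Q'(v) = 4v - 8 vanishes at v ∈ {2}.
Local minima of P (where P''>0): P(-3)=27, P(0)=0. Local minima of Q: Q(2)=-8.
So the global minimum of h is P(0) + Q(2) − 4 = 0 − 8 − 4 = -12, attained at (0, 2).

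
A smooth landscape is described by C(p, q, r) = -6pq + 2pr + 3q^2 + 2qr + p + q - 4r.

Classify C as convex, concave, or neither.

C is quadratic, so its Hessian is the constant matrix H = [[0, -6, 2], [-6, 6, 2], [2, 2, 0]].
Leading principal minors: 0, -36, -72.
Neither pattern holds ⇒ H is indefinite ⇒ neither convex nor concave.

neither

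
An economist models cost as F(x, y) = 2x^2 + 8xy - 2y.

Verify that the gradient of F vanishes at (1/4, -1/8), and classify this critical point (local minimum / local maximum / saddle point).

∇F = (4x + 8y, 8x - 2); substituting (1/4, -1/8) gives ∇F = (0, 0), so (1/4, -1/8) is indeed a critical point.
The Hessian of F is constant: H = [[4, 8], [8, 0]].
det(H) = 4·0 − 8² = -64.
Since det(H) < 0, H is indefinite and the critical point is a saddle point.

saddle point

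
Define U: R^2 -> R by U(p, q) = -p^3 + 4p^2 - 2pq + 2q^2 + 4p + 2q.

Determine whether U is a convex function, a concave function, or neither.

neither

The term -p^3 is cubic, so the Hessian is not constant.
∂²U/∂p² = -6p + 8, which takes both signs as p varies (negative for sufficiently large p). A diagonal entry of the Hessian changing sign means the Hessian is neither positive- nor negative-semidefinite on all of R^2.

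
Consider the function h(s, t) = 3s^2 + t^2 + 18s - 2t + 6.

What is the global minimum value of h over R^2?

-22

h(s,t) separates as P(s) + Q(t) + 6, so its minimum is min P + min Q + 6.
P'(s) = 6s + 18 vanishes at s ∈ {-3}; Q'(t) = 2(t - 1) vanishes at t ∈ {1}.
Local minima of P (where P''>0): P(-3)=-27. Local minima of Q: Q(1)=-1.
So the global minimum of h is P(-3) + Q(1) + 6 = -27 − 1 + 6 = -22, attained at (-3, 1).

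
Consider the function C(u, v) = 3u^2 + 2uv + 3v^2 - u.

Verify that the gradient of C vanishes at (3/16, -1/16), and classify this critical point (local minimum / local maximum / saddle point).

local minimum

∇C = (6u + 2v - 1, 2u + 6v); substituting (3/16, -1/16) gives ∇C = (0, 0), so (3/16, -1/16) is indeed a critical point.
The Hessian of C is constant: H = [[6, 2], [2, 6]].
det(H) = 6·6 − 2² = 32.
det(H) > 0 and tr(H) = 12 > 0, so H is positive definite and the point is a local minimum.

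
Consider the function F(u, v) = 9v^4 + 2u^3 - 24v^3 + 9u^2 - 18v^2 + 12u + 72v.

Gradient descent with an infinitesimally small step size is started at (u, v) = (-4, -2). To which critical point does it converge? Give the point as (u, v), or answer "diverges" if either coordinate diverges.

F is separable, so gradient descent decouples: u follows -∂F/∂u, v follows -∂F/∂v.
∂F/∂u = 6(u + 1)(u + 2); at u=-4 this is 36, so u decreases.
∂F/∂v = 36(v - 2)(v - 1)(v + 1); at v=-2 this is -432, so v increases.
The u-coordinate has no critical point in that direction and runs off to infinity.

diverges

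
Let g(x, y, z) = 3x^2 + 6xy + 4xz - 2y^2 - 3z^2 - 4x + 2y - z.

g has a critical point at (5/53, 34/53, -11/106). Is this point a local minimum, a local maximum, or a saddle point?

The Hessian is constant: H = [[6, 6, 4], [6, -4, 0], [4, 0, -6]].
Leading principal minors: Δ₁ = 6, Δ₂ = -60, Δ₃ = 424.
The minors fit neither the all-positive nor the alternating-sign pattern, so H is indefinite: a saddle point.

saddle point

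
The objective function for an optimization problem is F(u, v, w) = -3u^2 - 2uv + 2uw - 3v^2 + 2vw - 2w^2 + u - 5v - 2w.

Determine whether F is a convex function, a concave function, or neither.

F is quadratic, so its Hessian is the constant matrix H = [[-6, -2, 2], [-2, -6, 2], [2, 2, -4]].
Leading principal minors: -6, 32, -96.
Signs alternate −, +, − ⇒ H ≺ 0 ⇒ concave.

concave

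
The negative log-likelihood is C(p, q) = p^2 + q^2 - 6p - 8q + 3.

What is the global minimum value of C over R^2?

C(p,q) separates as A(p) + B(q) + 3, so its minimum is min A + min B + 3.
A'(p) = 2p - 6 vanishes at p ∈ {3}; B'(q) = 2q - 8 vanishes at q ∈ {4}.
Local minima of A (where A''>0): A(3)=-9. Local minima of B: B(4)=-16.
So the global minimum of C is A(3) + B(4) + 3 = -9 − 16 + 3 = -22, attained at (3, 4).

-22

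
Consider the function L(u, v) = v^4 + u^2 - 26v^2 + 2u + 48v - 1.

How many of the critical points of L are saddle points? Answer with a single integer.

L separates as a function of u plus a function of v, so ∇L=0 decouples.
∂L/∂u = 2(u + 1) = 0 at u ∈ {-1}; ∂L/∂v = 4(v - 3)(v - 1)(v + 4) = 0 at v ∈ {-4, 1, 3}.
The Hessian is diagonal: diag(L_uu, L_vv). Second derivatives: L_uu(-1)=2; L_vv(-4)=140, L_vv(1)=-40, L_vv(3)=56.
Saddle points occur where the two diagonal entries have opposite signs: (-1, 1). Count: 1.

1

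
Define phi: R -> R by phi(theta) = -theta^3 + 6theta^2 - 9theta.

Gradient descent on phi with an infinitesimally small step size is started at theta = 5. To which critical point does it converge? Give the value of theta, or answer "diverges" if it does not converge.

phi'(theta) = -3(theta - 3)(theta - 1), so phi'(5) = -24.
Gradient descent moves in the -phi' direction, i.e. theta is increasing.
There is no critical point above theta=5, and phi' keeps the same sign, so the iterate runs off to +∞.

diverges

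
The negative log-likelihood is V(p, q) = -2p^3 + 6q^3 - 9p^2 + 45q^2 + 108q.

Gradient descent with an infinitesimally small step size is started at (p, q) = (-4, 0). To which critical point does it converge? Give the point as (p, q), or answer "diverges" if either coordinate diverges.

V is separable, so gradient descent decouples: p follows -∂V/∂p, q follows -∂V/∂q.
∂V/∂p = -6p(p + 3); at p=-4 this is -24, so p increases.
∂V/∂q = 18(q + 2)(q + 3); at q=0 this is 108, so q decreases.
p converges to its nearest critical value -3 (a local min of the p-part); q converges to -2. The iterate converges to (-3, -2).

(-3, -2)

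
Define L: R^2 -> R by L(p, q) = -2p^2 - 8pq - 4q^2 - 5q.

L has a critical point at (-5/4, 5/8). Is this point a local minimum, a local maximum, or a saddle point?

The Hessian of L is constant: H = [[-4, -8], [-8, -8]].
det(H) = (-4)·(-8) − (-8)² = -32.
Since det(H) < 0, H is indefinite and the critical point is a saddle point.

saddle point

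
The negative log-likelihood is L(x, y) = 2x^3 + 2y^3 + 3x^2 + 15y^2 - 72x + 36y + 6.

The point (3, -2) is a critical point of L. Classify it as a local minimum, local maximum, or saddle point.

The mixed partial ∂²L/∂x∂y is 0, so the Hessian at any point is diag(L_xx, L_yy) = diag(6(2x + 1), 6(2y + 5)).
At (3, -2): H = diag(42, 6).
Both eigenvalues are positive, so H is positive definite: a local minimum.

local minimum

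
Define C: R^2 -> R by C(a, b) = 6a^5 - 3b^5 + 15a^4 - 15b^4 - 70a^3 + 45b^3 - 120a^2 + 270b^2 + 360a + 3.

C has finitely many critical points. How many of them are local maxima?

C separates as a function of a plus a function of b, so ∇C=0 decouples.
∂C/∂a = 30(a - 2)(a - 1)(a + 2)(a + 3) = 0 at a ∈ {-3, -2, 1, 2}; ∂C/∂b = -15b(b - 3)(b + 3)(b + 4) = 0 at b ∈ {-4, -3, 0, 3}.
The Hessian is diagonal: diag(C_aa, C_bb). Second derivatives: C_aa(-3)=-600, C_aa(-2)=360, C_aa(1)=-360, C_aa(2)=600; C_bb(-4)=420, C_bb(-3)=-270, C_bb(0)=540, C_bb(3)=-1890.
Local maxima occur where both diagonal entries negative: (-3, -3), (-3, 3), (1, -3), (1, 3). Count: 4.

4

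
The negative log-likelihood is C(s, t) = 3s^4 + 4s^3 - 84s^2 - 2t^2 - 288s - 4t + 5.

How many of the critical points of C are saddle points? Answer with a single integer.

C separates as a function of s plus a function of t, so ∇C=0 decouples.
∂C/∂s = 12(s - 4)(s + 2)(s + 3) = 0 at s ∈ {-3, -2, 4}; ∂C/∂t = -4(t + 1) = 0 at t ∈ {-1}.
The Hessian is diagonal: diag(C_ss, C_tt). Second derivatives: C_ss(-3)=84, C_ss(-2)=-72, C_ss(4)=504; C_tt(-1)=-4.
Saddle points occur where the two diagonal entries have opposite signs: (-3, -1), (4, -1). Count: 2.

2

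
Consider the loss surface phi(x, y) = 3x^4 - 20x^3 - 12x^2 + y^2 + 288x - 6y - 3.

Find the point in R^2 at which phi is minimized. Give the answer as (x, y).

phi(x,y) separates as P(x) + Q(y) − 3, so its minimum is min P + min Q − 3.
P'(x) = 12(x - 4)(x - 3)(x + 2) vanishes at x ∈ {-2, 3, 4}; Q'(y) = 2y - 6 vanishes at y ∈ {3}.
Local minima of P (where P''>0): P(-2)=-416, P(4)=448. Local minima of Q: Q(3)=-9.
So the global minimum of phi is P(-2) + Q(3) − 3 = -416 − 9 − 3 = -428, attained at (-2, 3).

(-2, 3)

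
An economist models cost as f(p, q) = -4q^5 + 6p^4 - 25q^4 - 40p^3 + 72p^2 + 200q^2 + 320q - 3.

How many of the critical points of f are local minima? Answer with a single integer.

f separates as a function of p plus a function of q, so ∇f=0 decouples.
∂f/∂p = 24p(p - 3)(p - 2) = 0 at p ∈ {0, 2, 3}; ∂f/∂q = -20(q - 2)(q + 1)(q + 2)(q + 4) = 0 at q ∈ {-4, -2, -1, 2}.
The Hessian is diagonal: diag(f_pp, f_qq). Second derivatives: f_pp(0)=144, f_pp(2)=-48, f_pp(3)=72; f_qq(-4)=720, f_qq(-2)=-160, f_qq(-1)=180, f_qq(2)=-1440.
Local minima occur where both diagonal entries positive: (0, -4), (0, -1), (3, -4), (3, -1). Count: 4.

4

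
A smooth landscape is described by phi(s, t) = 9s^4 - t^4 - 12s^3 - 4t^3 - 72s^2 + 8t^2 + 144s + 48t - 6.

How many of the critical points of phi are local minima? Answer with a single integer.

phi separates as a function of s plus a function of t, so ∇phi=0 decouples.
∂phi/∂s = 36(s - 2)(s - 1)(s + 2) = 0 at s ∈ {-2, 1, 2}; ∂phi/∂t = -4(t - 2)(t + 2)(t + 3) = 0 at t ∈ {-3, -2, 2}.
The Hessian is diagonal: diag(phi_ss, phi_tt). Second derivatives: phi_ss(-2)=432, phi_ss(1)=-108, phi_ss(2)=144; phi_tt(-3)=-20, phi_tt(-2)=16, phi_tt(2)=-80.
Local minima occur where both diagonal entries positive: (-2, -2), (2, -2). Count: 2.

2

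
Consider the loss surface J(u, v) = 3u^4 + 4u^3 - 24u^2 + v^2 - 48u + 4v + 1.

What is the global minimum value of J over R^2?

-115

J(u,v) separates as P(u) + Q(v) + 1, so its minimum is min P + min Q + 1.
P'(u) = 12(u - 2)(u + 1)(u + 2) vanishes at u ∈ {-2, -1, 2}; Q'(v) = 2v + 4 vanishes at v ∈ {-2}.
Local minima of P (where P''>0): P(-2)=16, P(2)=-112. Local minima of Q: Q(-2)=-4.
So the global minimum of J is P(2) + Q(-2) + 1 = -112 − 4 + 1 = -115, attained at (2, -2).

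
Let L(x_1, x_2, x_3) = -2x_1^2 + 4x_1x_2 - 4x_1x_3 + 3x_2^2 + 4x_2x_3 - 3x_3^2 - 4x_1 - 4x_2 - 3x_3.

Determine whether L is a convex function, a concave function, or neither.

neither

L is quadratic, so its Hessian is the constant matrix H = [[-4, 4, -4], [4, 6, 4], [-4, 4, -6]].
Leading principal minors: -4, -40, 80.
Neither pattern holds ⇒ H is indefinite ⇒ neither convex nor concave.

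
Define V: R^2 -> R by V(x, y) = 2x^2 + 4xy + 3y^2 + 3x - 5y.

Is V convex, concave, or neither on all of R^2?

V is quadratic, so its Hessian is the constant matrix H = [[4, 4], [4, 6]].
det(H) = 8, tr(H) = 10.
det(H) > 0 and tr(H) > 0, so H is positive definite everywhere: convex.

convex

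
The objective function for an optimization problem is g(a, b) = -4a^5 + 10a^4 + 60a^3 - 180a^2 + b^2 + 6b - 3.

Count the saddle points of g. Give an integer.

2

g separates as a function of a plus a function of b, so ∇g=0 decouples.
∂g/∂a = -20a(a - 3)(a - 2)(a + 3) = 0 at a ∈ {-3, 0, 2, 3}; ∂g/∂b = 2(b + 3) = 0 at b ∈ {-3}.
The Hessian is diagonal: diag(g_aa, g_bb). Second derivatives: g_aa(-3)=1800, g_aa(0)=-360, g_aa(2)=200, g_aa(3)=-360; g_bb(-3)=2.
Saddle points occur where the two diagonal entries have opposite signs: (0, -3), (3, -3). Count: 2.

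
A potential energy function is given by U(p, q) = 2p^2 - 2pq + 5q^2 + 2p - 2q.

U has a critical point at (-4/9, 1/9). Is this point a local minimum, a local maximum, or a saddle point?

The Hessian of U is constant: H = [[4, -2], [-2, 10]].
det(H) = 4·10 − (-2)² = 36.
det(H) > 0 and tr(H) = 14 > 0, so H is positive definite and the point is a local minimum.

local minimum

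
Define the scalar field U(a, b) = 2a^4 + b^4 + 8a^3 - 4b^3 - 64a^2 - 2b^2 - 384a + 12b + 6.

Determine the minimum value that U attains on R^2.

-1539

U(a,b) separates as P(a) + Q(b) + 6, so its minimum is min P + min Q + 6.
P'(a) = 8(a - 4)(a + 3)(a + 4) vanishes at a ∈ {-4, -3, 4}; Q'(b) = 4(b - 3)(b - 1)(b + 1) vanishes at b ∈ {-1, 1, 3}.
Local minima of P (where P''>0): P(-4)=512, P(4)=-1536. Local minima of Q: Q(-1)=-9, Q(3)=-9.
So the global minimum of U is P(4) + Q(-1) + 6 = -1536 − 9 + 6 = -1539, attained at (4, -1).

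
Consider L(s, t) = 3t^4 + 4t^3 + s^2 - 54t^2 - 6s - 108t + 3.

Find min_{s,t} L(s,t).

-465

L(s,t) separates as P(s) + Q(t) + 3, so its minimum is min P + min Q + 3.
P'(s) = 2s - 6 vanishes at s ∈ {3}; Q'(t) = 12(t - 3)(t + 1)(t + 3) vanishes at t ∈ {-3, -1, 3}.
Local minima of P (where P''>0): P(3)=-9. Local minima of Q: Q(-3)=-27, Q(3)=-459.
So the global minimum of L is P(3) + Q(3) + 3 = -9 − 459 + 3 = -465, attained at (3, 3).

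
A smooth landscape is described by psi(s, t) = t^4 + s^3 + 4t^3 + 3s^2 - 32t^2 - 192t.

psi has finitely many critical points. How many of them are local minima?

psi separates as a function of s plus a function of t, so ∇psi=0 decouples.
∂psi/∂s = 3s(s + 2) = 0 at s ∈ {-2, 0}; ∂psi/∂t = 4(t - 4)(t + 3)(t + 4) = 0 at t ∈ {-4, -3, 4}.
The Hessian is diagonal: diag(psi_ss, psi_tt). Second derivatives: psi_ss(-2)=-6, psi_ss(0)=6; psi_tt(-4)=32, psi_tt(-3)=-28, psi_tt(4)=224.
Local minima occur where both diagonal entries positive: (0, -4), (0, 4). Count: 2.

2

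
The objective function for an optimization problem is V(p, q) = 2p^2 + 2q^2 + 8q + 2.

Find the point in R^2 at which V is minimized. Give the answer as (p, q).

(0, -2)

V(p,q) separates as A(p) + B(q) + 2, so its minimum is min A + min B + 2.
A'(p) = 4p vanishes at p ∈ {0}; B'(q) = 4q + 8 vanishes at q ∈ {-2}.
Local minima of A (where A''>0): A(0)=0. Local minima of B: B(-2)=-8.
So the global minimum of V is A(0) + B(-2) + 2 = 0 − 8 + 2 = -6, attained at (0, -2).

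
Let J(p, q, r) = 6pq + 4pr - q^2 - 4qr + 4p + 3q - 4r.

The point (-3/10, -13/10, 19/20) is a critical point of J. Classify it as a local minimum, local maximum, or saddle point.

The Hessian is constant: H = [[0, 6, 4], [6, -2, -4], [4, -4, 0]].
Leading principal minors: Δ₁ = 0, Δ₂ = -36, Δ₃ = -160.
The minors fit neither the all-positive nor the alternating-sign pattern, so H is indefinite: a saddle point.

saddle point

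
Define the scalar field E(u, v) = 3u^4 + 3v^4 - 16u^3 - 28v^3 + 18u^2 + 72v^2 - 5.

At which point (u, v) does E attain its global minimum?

E(u,v) separates as P(u) + Q(v) − 5, so its minimum is min P + min Q − 5.
P'(u) = 12u(u - 3)(u - 1) vanishes at u ∈ {0, 1, 3}; Q'(v) = 12v(v - 4)(v - 3) vanishes at v ∈ {0, 3, 4}.
Local minima of P (where P''>0): P(0)=0, P(3)=-27. Local minima of Q: Q(0)=0, Q(4)=128.
So the global minimum of E is P(3) + Q(0) − 5 = -27 + 0 − 5 = -32, attained at (3, 0).

(3, 0)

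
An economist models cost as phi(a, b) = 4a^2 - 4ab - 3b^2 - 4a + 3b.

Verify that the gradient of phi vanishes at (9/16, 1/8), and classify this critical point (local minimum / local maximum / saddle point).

saddle point

∇phi = (8a - 4b - 4, -4a - 6b + 3); substituting (9/16, 1/8) gives ∇phi = (0, 0), so (9/16, 1/8) is indeed a critical point.
The Hessian of phi is constant: H = [[8, -4], [-4, -6]].
det(H) = 8·(-6) − (-4)² = -64.
Since det(H) < 0, H is indefinite and the critical point is a saddle point.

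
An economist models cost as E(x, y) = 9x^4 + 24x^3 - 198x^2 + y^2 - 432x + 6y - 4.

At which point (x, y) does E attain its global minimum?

E(x,y) separates as P(x) + Q(y) − 4, so its minimum is min P + min Q − 4.
P'(x) = 36(x - 3)(x + 1)(x + 4) vanishes at x ∈ {-4, -1, 3}; Q'(y) = 2y + 6 vanishes at y ∈ {-3}.
Local minima of P (where P''>0): P(-4)=-672, P(3)=-1701. Local minima of Q: Q(-3)=-9.
So the global minimum of E is P(3) + Q(-3) − 4 = -1701 − 9 − 4 = -1714, attained at (3, -3).

(3, -3)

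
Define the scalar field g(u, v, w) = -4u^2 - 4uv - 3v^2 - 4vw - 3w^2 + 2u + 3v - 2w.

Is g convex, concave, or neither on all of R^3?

concave

g is quadratic, so its Hessian is the constant matrix H = [[-8, -4, 0], [-4, -6, -4], [0, -4, -6]].
Leading principal minors: -8, 32, -64.
Signs alternate −, +, − ⇒ H ≺ 0 ⇒ concave.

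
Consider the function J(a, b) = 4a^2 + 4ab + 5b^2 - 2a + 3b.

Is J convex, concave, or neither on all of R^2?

J is quadratic, so its Hessian is the constant matrix H = [[8, 4], [4, 10]].
det(H) = 64, tr(H) = 18.
det(H) > 0 and tr(H) > 0, so H is positive definite everywhere: convex.

convex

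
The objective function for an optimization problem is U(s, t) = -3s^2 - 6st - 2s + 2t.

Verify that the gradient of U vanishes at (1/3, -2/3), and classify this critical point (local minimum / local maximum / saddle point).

saddle point

∇U = (-6s - 6t - 2, -6s + 2); substituting (1/3, -2/3) gives ∇U = (0, 0), so (1/3, -2/3) is indeed a critical point.
The Hessian of U is constant: H = [[-6, -6], [-6, 0]].
det(H) = (-6)·0 − (-6)² = -36.
Since det(H) < 0, H is indefinite and the critical point is a saddle point.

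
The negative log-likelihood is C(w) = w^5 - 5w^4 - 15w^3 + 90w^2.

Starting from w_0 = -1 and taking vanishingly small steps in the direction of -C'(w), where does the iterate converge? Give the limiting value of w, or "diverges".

C'(w) = 5w(w - 4)(w - 3)(w + 3), so C'(-1) = -200.
Gradient descent moves in the -C' direction, i.e. w is increasing.
The nearest critical point in that direction is w = 0, where C'' = 180 > 0 (a local minimum). The iterate converges there.

0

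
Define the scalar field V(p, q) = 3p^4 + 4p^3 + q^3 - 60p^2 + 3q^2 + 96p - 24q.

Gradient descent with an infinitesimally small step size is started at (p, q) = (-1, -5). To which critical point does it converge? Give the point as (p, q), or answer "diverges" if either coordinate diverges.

V is separable, so gradient descent decouples: p follows -∂V/∂p, q follows -∂V/∂q.
∂V/∂p = 12(p - 2)(p - 1)(p + 4); at p=-1 this is 216, so p decreases.
∂V/∂q = 3(q - 2)(q + 4); at q=-5 this is 21, so q decreases.
The q-coordinate has no critical point in that direction and runs off to infinity.

diverges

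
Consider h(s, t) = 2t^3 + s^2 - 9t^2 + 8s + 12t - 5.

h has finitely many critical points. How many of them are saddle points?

h separates as a function of s plus a function of t, so ∇h=0 decouples.
∂h/∂s = 2(s + 4) = 0 at s ∈ {-4}; ∂h/∂t = 6(t - 2)(t - 1) = 0 at t ∈ {1, 2}.
The Hessian is diagonal: diag(h_ss, h_tt). Second derivatives: h_ss(-4)=2; h_tt(1)=-6, h_tt(2)=6.
Saddle points occur where the two diagonal entries have opposite signs: (-4, 1). Count: 1.

1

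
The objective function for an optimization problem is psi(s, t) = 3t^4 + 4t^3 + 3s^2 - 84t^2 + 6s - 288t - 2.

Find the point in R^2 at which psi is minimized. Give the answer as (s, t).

(-1, 4)

psi(s,t) separates as P(s) + Q(t) − 2, so its minimum is min P + min Q − 2.
P'(s) = 6s + 6 vanishes at s ∈ {-1}; Q'(t) = 12(t - 4)(t + 2)(t + 3) vanishes at t ∈ {-3, -2, 4}.
Local minima of P (where P''>0): P(-1)=-3. Local minima of Q: Q(-3)=243, Q(4)=-1472.
So the global minimum of psi is P(-1) + Q(4) − 2 = -3 − 1472 − 2 = -1477, attained at (-1, 4).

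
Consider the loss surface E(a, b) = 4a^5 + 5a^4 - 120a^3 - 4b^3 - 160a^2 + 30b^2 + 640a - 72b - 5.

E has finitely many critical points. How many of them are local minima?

2

E separates as a function of a plus a function of b, so ∇E=0 decouples.
∂E/∂a = 20(a - 4)(a - 1)(a + 2)(a + 4) = 0 at a ∈ {-4, -2, 1, 4}; ∂E/∂b = -12(b - 3)(b - 2) = 0 at b ∈ {2, 3}.
The Hessian is diagonal: diag(E_aa, E_bb). Second derivatives: E_aa(-4)=-1600, E_aa(-2)=720, E_aa(1)=-900, E_aa(4)=2880; E_bb(2)=12, E_bb(3)=-12.
Local minima occur where both diagonal entries positive: (-2, 2), (4, 2). Count: 2.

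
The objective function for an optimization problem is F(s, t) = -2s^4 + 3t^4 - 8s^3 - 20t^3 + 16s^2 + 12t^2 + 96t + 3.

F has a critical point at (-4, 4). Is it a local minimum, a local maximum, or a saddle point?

saddle point

The mixed partial ∂²F/∂s∂t is 0, so the Hessian at any point is diag(F_ss, F_tt) = diag(8(-3s^2 - 6s + 4), 12(3t^2 - 10t + 2)).
At (-4, 4): H = diag(-160, 120).
The eigenvalues have opposite signs, so H is indefinite: a saddle point.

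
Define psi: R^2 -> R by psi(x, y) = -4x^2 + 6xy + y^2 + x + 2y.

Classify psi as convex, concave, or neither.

psi is quadratic, so its Hessian is the constant matrix H = [[-8, 6], [6, 2]].
det(H) = -52, tr(H) = -6.
det(H) < 0, so H is indefinite: neither convex nor concave.

neither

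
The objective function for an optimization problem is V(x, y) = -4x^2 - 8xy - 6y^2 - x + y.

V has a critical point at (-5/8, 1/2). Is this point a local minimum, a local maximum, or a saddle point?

local maximum

The Hessian of V is constant: H = [[-8, -8], [-8, -12]].
det(H) = (-8)·(-12) − (-8)² = 32.
det(H) > 0 and tr(H) = -20 < 0, so H is negative definite and the point is a local maximum.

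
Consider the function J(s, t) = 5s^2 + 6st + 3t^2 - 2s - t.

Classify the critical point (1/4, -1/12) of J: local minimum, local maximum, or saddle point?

local minimum

The Hessian of J is constant: H = [[10, 6], [6, 6]].
det(H) = 10·6 − 6² = 24.
det(H) > 0 and tr(H) = 16 > 0, so H is positive definite and the point is a local minimum.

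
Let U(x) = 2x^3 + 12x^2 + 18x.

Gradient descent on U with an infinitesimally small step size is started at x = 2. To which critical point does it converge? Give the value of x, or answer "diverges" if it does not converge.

U'(x) = 6(x + 1)(x + 3), so U'(2) = 90.
Gradient descent moves in the -U' direction, i.e. x is decreasing.
The nearest critical point in that direction is x = -1, where U'' = 12 > 0 (a local minimum). The iterate converges there.

-1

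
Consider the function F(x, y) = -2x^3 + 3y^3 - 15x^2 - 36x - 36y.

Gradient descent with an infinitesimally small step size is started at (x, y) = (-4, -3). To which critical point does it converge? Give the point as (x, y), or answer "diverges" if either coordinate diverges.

F is separable, so gradient descent decouples: x follows -∂F/∂x, y follows -∂F/∂y.
∂F/∂x = -6(x + 2)(x + 3); at x=-4 this is -12, so x increases.
∂F/∂y = 9(y - 2)(y + 2); at y=-3 this is 45, so y decreases.
The y-coordinate has no critical point in that direction and runs off to infinity.

diverges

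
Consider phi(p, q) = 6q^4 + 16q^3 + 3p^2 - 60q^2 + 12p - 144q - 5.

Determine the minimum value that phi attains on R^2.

-321

phi(p,q) separates as A(p) + B(q) − 5, so its minimum is min A + min B − 5.
A'(p) = 6p + 12 vanishes at p ∈ {-2}; B'(q) = 24(q - 2)(q + 1)(q + 3) vanishes at q ∈ {-3, -1, 2}.
Local minima of A (where A''>0): A(-2)=-12. Local minima of B: B(-3)=-54, B(2)=-304.
So the global minimum of phi is A(-2) + B(2) − 5 = -12 − 304 − 5 = -321, attained at (-2, 2).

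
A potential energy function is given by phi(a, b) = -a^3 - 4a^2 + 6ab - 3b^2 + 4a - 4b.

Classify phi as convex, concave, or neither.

neither

The term -a^3 is cubic, so the Hessian is not constant.
∂²phi/∂a² = -6a - 8, which takes both signs as a varies (negative for sufficiently large a). A diagonal entry of the Hessian changing sign means the Hessian is neither positive- nor negative-semidefinite on all of R^2.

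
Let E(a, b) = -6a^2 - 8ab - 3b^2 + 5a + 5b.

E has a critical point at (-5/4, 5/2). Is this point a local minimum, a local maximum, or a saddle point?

The Hessian of E is constant: H = [[-12, -8], [-8, -6]].
det(H) = (-12)·(-6) − (-8)² = 8.
det(H) > 0 and tr(H) = -18 < 0, so H is negative definite and the point is a local maximum.

local maximum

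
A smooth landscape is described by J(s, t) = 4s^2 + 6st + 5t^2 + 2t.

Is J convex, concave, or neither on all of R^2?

convex

J is quadratic, so its Hessian is the constant matrix H = [[8, 6], [6, 10]].
det(H) = 44, tr(H) = 18.
det(H) > 0 and tr(H) > 0, so H is positive definite everywhere: convex.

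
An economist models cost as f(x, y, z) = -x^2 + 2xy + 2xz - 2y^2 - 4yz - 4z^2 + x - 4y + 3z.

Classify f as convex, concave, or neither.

f is quadratic, so its Hessian is the constant matrix H = [[-2, 2, 2], [2, -4, -4], [2, -4, -8]].
Leading principal minors: -2, 4, -16.
Signs alternate −, +, − ⇒ H ≺ 0 ⇒ concave.

concave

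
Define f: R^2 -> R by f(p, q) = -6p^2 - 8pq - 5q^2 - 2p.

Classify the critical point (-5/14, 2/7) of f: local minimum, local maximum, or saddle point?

local maximum

The Hessian of f is constant: H = [[-12, -8], [-8, -10]].
det(H) = (-12)·(-10) − (-8)² = 56.
det(H) > 0 and tr(H) = -22 < 0, so H is negative definite and the point is a local maximum.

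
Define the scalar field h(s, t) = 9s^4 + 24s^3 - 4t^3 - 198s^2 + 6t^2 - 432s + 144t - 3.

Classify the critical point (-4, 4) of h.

saddle point

The mixed partial ∂²h/∂s∂t is 0, so the Hessian at any point is diag(h_ss, h_tt) = diag(36(3s^2 + 4s - 11), 12(-2t + 1)).
At (-4, 4): H = diag(756, -84).
The eigenvalues have opposite signs, so H is indefinite: a saddle point.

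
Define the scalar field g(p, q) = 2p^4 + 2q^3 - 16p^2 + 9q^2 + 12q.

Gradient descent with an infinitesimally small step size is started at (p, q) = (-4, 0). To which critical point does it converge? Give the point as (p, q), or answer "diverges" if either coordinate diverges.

g is separable, so gradient descent decouples: p follows -∂g/∂p, q follows -∂g/∂q.
∂g/∂p = 8p(p - 2)(p + 2); at p=-4 this is -384, so p increases.
∂g/∂q = 6(q + 1)(q + 2); at q=0 this is 12, so q decreases.
p converges to its nearest critical value -2 (a local min of the p-part); q converges to -1. The iterate converges to (-2, -1).

(-2, -1)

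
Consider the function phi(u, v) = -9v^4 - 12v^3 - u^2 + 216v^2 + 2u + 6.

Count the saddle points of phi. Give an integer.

phi separates as a function of u plus a function of v, so ∇phi=0 decouples.
∂phi/∂u = -2(u - 1) = 0 at u ∈ {1}; ∂phi/∂v = -36v(v - 3)(v + 4) = 0 at v ∈ {-4, 0, 3}.
The Hessian is diagonal: diag(phi_uu, phi_vv). Second derivatives: phi_uu(1)=-2; phi_vv(-4)=-1008, phi_vv(0)=432, phi_vv(3)=-756.
Saddle points occur where the two diagonal entries have opposite signs: (1, 0). Count: 1.

1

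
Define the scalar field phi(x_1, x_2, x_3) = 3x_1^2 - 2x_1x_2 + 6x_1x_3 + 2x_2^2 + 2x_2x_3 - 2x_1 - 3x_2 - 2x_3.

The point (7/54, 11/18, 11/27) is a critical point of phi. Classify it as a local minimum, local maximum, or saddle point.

The Hessian is constant: H = [[6, -2, 6], [-2, 4, 2], [6, 2, 0]].
Leading principal minors: Δ₁ = 6, Δ₂ = 20, Δ₃ = -216.
The minors fit neither the all-positive nor the alternating-sign pattern, so H is indefinite: a saddle point.

saddle point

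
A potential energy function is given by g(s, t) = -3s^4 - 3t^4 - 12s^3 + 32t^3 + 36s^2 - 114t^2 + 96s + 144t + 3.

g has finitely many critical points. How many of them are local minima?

1

g separates as a function of s plus a function of t, so ∇g=0 decouples.
∂g/∂s = -12(s - 2)(s + 1)(s + 4) = 0 at s ∈ {-4, -1, 2}; ∂g/∂t = -12(t - 4)(t - 3)(t - 1) = 0 at t ∈ {1, 3, 4}.
The Hessian is diagonal: diag(g_ss, g_tt). Second derivatives: g_ss(-4)=-216, g_ss(-1)=108, g_ss(2)=-216; g_tt(1)=-72, g_tt(3)=24, g_tt(4)=-36.
Local minima occur where both diagonal entries positive: (-1, 3). Count: 1.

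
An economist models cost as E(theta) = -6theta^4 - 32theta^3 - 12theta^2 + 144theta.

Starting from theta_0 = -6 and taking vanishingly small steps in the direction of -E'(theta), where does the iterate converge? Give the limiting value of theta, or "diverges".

diverges

E'(theta) = -24(theta - 1)(theta + 2)(theta + 3), so E'(-6) = 2016.
Gradient descent moves in the -E' direction, i.e. theta is decreasing.
There is no critical point below theta=-6, and E' keeps the same sign, so the iterate runs off to −∞.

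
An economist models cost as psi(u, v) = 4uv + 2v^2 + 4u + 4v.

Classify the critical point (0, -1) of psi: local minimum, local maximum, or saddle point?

The Hessian of psi is constant: H = [[0, 4], [4, 4]].
det(H) = 0·4 − 4² = -16.
Since det(H) < 0, H is indefinite and the critical point is a saddle point.

saddle point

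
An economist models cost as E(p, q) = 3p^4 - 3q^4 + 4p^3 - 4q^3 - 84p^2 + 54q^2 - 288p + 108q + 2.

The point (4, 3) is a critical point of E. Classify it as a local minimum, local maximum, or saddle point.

The mixed partial ∂²E/∂p∂q is 0, so the Hessian at any point is diag(E_pp, E_qq) = diag(12(3p^2 + 2p - 14), 12(-3q^2 - 2q + 9)).
At (4, 3): H = diag(504, -288).
The eigenvalues have opposite signs, so H is indefinite: a saddle point.

saddle point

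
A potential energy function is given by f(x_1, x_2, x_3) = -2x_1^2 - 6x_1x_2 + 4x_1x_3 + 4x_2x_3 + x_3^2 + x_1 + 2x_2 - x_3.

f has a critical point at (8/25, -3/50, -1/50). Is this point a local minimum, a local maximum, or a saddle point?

saddle point

The Hessian is constant: H = [[-4, -6, 4], [-6, 0, 4], [4, 4, 2]].
Leading principal minors: Δ₁ = -4, Δ₂ = -36, Δ₃ = -200.
The minors fit neither the all-positive nor the alternating-sign pattern, so H is indefinite: a saddle point.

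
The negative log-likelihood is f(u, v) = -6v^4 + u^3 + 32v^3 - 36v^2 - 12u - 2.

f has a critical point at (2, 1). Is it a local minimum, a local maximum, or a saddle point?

local minimum

The mixed partial ∂²f/∂u∂v is 0, so the Hessian at any point is diag(f_uu, f_vv) = diag(6u, 24(-3v^2 + 8v - 3)).
At (2, 1): H = diag(12, 48).
Both eigenvalues are positive, so H is positive definite: a local minimum.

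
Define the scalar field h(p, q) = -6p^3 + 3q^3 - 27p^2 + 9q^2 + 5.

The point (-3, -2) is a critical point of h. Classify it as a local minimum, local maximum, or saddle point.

The mixed partial ∂²h/∂p∂q is 0, so the Hessian at any point is diag(h_pp, h_qq) = diag(-18(2p + 3), 18(q + 1)).
At (-3, -2): H = diag(54, -18).
The eigenvalues have opposite signs, so H is indefinite: a saddle point.

saddle point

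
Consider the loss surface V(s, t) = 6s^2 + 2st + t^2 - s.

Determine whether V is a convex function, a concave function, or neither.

convex

V is quadratic, so its Hessian is the constant matrix H = [[12, 2], [2, 2]].
det(H) = 20, tr(H) = 14.
det(H) > 0 and tr(H) > 0, so H is positive definite everywhere: convex.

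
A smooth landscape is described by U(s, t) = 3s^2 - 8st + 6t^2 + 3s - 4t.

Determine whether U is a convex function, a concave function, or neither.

convex

U is quadratic, so its Hessian is the constant matrix H = [[6, -8], [-8, 12]].
det(H) = 8, tr(H) = 18.
det(H) > 0 and tr(H) > 0, so H is positive definite everywhere: convex.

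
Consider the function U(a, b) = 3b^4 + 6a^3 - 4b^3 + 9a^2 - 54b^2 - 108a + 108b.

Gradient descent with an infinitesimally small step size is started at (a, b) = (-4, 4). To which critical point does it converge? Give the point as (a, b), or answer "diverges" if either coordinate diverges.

U is separable, so gradient descent decouples: a follows -∂U/∂a, b follows -∂U/∂b.
∂U/∂a = 18(a - 2)(a + 3); at a=-4 this is 108, so a decreases.
∂U/∂b = 12(b - 3)(b - 1)(b + 3); at b=4 this is 252, so b decreases.
The a-coordinate has no critical point in that direction and runs off to infinity.

diverges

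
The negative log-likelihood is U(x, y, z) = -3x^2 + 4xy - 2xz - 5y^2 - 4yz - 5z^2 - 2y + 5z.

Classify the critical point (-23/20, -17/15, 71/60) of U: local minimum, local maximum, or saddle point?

local maximum

The Hessian is constant: H = [[-6, 4, -2], [4, -10, -4], [-2, -4, -10]].
Leading principal minors: Δ₁ = -6, Δ₂ = 44, Δ₃ = -240.
The minors alternate sign starting negative (−, +, −), so H is negative definite: a local maximum.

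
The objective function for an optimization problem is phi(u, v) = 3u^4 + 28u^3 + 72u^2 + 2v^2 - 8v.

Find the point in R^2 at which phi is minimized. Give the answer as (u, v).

phi(u,v) separates as P(u) + Q(v), so its minimum is min P + min Q.
P'(u) = 12u(u + 3)(u + 4) vanishes at u ∈ {-4, -3, 0}; Q'(v) = 4v - 8 vanishes at v ∈ {2}.
Local minima of P (where P''>0): P(-4)=128, P(0)=0. Local minima of Q: Q(2)=-8.
So the global minimum of phi is P(0) + Q(2) = 0 − 8 = -8, attained at (0, 2).

(0, 2)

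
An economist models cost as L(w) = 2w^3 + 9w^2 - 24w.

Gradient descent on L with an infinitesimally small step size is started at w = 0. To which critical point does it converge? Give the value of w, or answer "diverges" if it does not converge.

L'(w) = 6(w - 1)(w + 4), so L'(0) = -24.
Gradient descent moves in the -L' direction, i.e. w is increasing.
The nearest critical point in that direction is w = 1, where L'' = 30 > 0 (a local minimum). The iterate converges there.

1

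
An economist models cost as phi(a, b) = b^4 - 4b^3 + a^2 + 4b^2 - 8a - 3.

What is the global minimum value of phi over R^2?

-19

phi(a,b) separates as P(a) + Q(b) − 3, so its minimum is min P + min Q − 3.
P'(a) = 2a - 8 vanishes at a ∈ {4}; Q'(b) = 4b(b - 2)(b - 1) vanishes at b ∈ {0, 1, 2}.
Local minima of P (where P''>0): P(4)=-16. Local minima of Q: Q(0)=0, Q(2)=0.
So the global minimum of phi is P(4) + Q(0) − 3 = -16 + 0 − 3 = -19, attained at (4, 0).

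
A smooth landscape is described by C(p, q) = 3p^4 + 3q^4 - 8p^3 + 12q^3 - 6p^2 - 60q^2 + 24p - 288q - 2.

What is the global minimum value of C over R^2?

-858

C(p,q) separates as A(p) + B(q) − 2, so its minimum is min A + min B − 2.
A'(p) = 12(p - 2)(p - 1)(p + 1) vanishes at p ∈ {-1, 1, 2}; B'(q) = 12(q - 3)(q + 2)(q + 4) vanishes at q ∈ {-4, -2, 3}.
Local minima of A (where A''>0): A(-1)=-19, A(2)=8. Local minima of B: B(-4)=192, B(3)=-837.
So the global minimum of C is A(-1) + B(3) − 2 = -19 − 837 − 2 = -858, attained at (-1, 3).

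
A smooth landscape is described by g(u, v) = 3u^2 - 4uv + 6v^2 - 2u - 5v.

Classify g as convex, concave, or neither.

g is quadratic, so its Hessian is the constant matrix H = [[6, -4], [-4, 12]].
det(H) = 56, tr(H) = 18.
det(H) > 0 and tr(H) > 0, so H is positive definite everywhere: convex.

convex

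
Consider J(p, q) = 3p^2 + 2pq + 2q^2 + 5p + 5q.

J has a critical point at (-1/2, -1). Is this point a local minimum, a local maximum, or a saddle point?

local minimum

The Hessian of J is constant: H = [[6, 2], [2, 4]].
det(H) = 6·4 − 2² = 20.
det(H) > 0 and tr(H) = 10 > 0, so H is positive definite and the point is a local minimum.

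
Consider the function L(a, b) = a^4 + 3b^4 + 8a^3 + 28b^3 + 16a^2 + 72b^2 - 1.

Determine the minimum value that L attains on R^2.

L(a,b) separates as P(a) + Q(b) − 1, so its minimum is min P + min Q − 1.
P'(a) = 4a(a + 2)(a + 4) vanishes at a ∈ {-4, -2, 0}; Q'(b) = 12b(b + 3)(b + 4) vanishes at b ∈ {-4, -3, 0}.
Local minima of P (where P''>0): P(-4)=0, P(0)=0. Local minima of Q: Q(-4)=128, Q(0)=0.
So the global minimum of L is P(-4) + Q(0) − 1 = 0 + 0 − 1 = -1, attained at (-4, 0).

-1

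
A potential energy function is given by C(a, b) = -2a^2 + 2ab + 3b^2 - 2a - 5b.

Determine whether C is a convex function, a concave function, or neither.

neither

C is quadratic, so its Hessian is the constant matrix H = [[-4, 2], [2, 6]].
det(H) = -28, tr(H) = 2.
det(H) < 0, so H is indefinite: neither convex nor concave.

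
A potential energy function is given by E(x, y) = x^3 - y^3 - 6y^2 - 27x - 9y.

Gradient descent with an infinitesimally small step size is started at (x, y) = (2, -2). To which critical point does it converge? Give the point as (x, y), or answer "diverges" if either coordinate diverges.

E is separable, so gradient descent decouples: x follows -∂E/∂x, y follows -∂E/∂y.
∂E/∂x = 3(x - 3)(x + 3); at x=2 this is -15, so x increases.
∂E/∂y = -3(y + 1)(y + 3); at y=-2 this is 3, so y decreases.
x converges to its nearest critical value 3 (a local min of the x-part); y converges to -3. The iterate converges to (3, -3).

(3, -3)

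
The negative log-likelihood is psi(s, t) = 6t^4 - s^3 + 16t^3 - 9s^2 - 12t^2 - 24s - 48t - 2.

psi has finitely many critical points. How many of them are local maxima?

psi separates as a function of s plus a function of t, so ∇psi=0 decouples.
∂psi/∂s = -3(s + 2)(s + 4) = 0 at s ∈ {-4, -2}; ∂psi/∂t = 24(t - 1)(t + 1)(t + 2) = 0 at t ∈ {-2, -1, 1}.
The Hessian is diagonal: diag(psi_ss, psi_tt). Second derivatives: psi_ss(-4)=6, psi_ss(-2)=-6; psi_tt(-2)=72, psi_tt(-1)=-48, psi_tt(1)=144.
Local maxima occur where both diagonal entries negative: (-2, -1). Count: 1.

1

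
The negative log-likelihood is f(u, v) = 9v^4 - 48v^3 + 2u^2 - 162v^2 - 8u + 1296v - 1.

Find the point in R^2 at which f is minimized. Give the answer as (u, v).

(2, -3)

f(u,v) separates as P(u) + Q(v) − 1, so its minimum is min P + min Q − 1.
P'(u) = 4u - 8 vanishes at u ∈ {2}; Q'(v) = 36(v - 4)(v - 3)(v + 3) vanishes at v ∈ {-3, 3, 4}.
Local minima of P (where P''>0): P(2)=-8. Local minima of Q: Q(-3)=-3321, Q(4)=1824.
So the global minimum of f is P(2) + Q(-3) − 1 = -8 − 3321 − 1 = -3330, attained at (2, -3).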